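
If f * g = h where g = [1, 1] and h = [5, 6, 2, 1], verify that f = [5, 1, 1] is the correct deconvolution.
Forward-compute [5, 1, 1] * [1, 1]: h[0] = 5×1 = 5; h[1] = 5×1 + 1×1 = 6; h[2] = 1×1 + 1×1 = 2; h[3] = 1×1 = 1 → [5, 6, 2, 1]. Matches given h = [5, 6, 2, 1], so verified.

Verified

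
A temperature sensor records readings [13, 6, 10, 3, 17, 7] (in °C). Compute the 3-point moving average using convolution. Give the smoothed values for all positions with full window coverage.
3-point moving average kernel = [1, 1, 1]. Apply in 'valid' mode (full window coverage): avg[0] = (13 + 6 + 10) / 3 = 9.67; avg[1] = (6 + 10 + 3) / 3 = 6.33; avg[2] = (10 + 3 + 17) / 3 = 10.0; avg[3] = (3 + 17 + 7) / 3 = 9.0. Smoothed values: [9.67, 6.33, 10.0, 9.0]

[9.67, 6.33, 10.0, 9.0]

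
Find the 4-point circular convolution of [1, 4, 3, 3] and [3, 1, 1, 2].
Use y[k] = Σ_j u[j]·v[(k-j) mod 4]. y[0] = 1×3 + 4×2 + 3×1 + 3×1 = 17; y[1] = 1×1 + 4×3 + 3×2 + 3×1 = 22; y[2] = 1×1 + 4×1 + 3×3 + 3×2 = 20; y[3] = 1×2 + 4×1 + 3×1 + 3×3 = 18. Result: [17, 22, 20, 18]

[17, 22, 20, 18]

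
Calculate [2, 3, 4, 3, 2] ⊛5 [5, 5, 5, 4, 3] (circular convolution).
Use y[k] = Σ_j s[j]·t[(k-j) mod 5]. y[0] = 2×5 + 3×3 + 4×4 + 3×5 + 2×5 = 60; y[1] = 2×5 + 3×5 + 4×3 + 3×4 + 2×5 = 59; y[2] = 2×5 + 3×5 + 4×5 + 3×3 + 2×4 = 62; y[3] = 2×4 + 3×5 + 4×5 + 3×5 + 2×3 = 64; y[4] = 2×3 + 3×4 + 4×5 + 3×5 + 2×5 = 63. Result: [60, 59, 62, 64, 63]

[60, 59, 62, 64, 63]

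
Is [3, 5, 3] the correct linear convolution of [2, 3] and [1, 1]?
Recompute linear convolution of [2, 3] and [1, 1]: y[0] = 2×1 = 2; y[1] = 2×1 + 3×1 = 5; y[2] = 3×1 = 3 → [2, 5, 3]. Compare to given [3, 5, 3]: they differ at index 0: given 3, correct 2, so answer: No

No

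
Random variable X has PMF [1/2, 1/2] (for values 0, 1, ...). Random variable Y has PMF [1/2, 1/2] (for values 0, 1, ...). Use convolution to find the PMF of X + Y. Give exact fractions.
P(X+Y=k) = Σ_i P(X=i)·P(Y=k-i) — a convolution of [1/2, 1/2] and [1/2, 1/2]. P(X+Y=0) = (1/2)×(1/2) = 1/4; P(X+Y=1) = (1/2)×(1/2) + (1/2)×(1/2) = 1/4 + 1/4 = 1/2; P(X+Y=2) = (1/2)×(1/2) = 1/4. PMF: [1/4, 1/2, 1/4] (sums to 1 ✓)

[1/4, 1/2, 1/4]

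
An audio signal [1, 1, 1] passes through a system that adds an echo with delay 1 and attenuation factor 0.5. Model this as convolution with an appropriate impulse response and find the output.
Direct-path + delayed-attenuated-path model → impulse response h = [1, 0.5] (1 at lag 0, 0.5 at lag 1). Output y[n] = x[n] + 0.5·x[n - 1] (with x[n] = 0 outside 0..2): y[0] = 1 + 0.5×0 = 1; y[1] = 1 + 0.5×1 = 1.5; y[2] = 1 + 0.5×1 = 1.5; y[3] = 0 + 0.5×1 = 0.5. So y = [1, 1.5, 1.5, 0.5]

[1, 1.5, 1.5, 0.5]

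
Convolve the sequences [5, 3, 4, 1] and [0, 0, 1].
y[0] = 5×0 = 0; y[1] = 5×0 + 3×0 = 0; y[2] = 5×1 + 3×0 + 4×0 = 5; y[3] = 3×1 + 4×0 + 1×0 = 3; y[4] = 4×1 + 1×0 = 4; y[5] = 1×1 = 1

[0, 0, 5, 3, 4, 1]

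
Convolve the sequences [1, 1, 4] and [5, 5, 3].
y[0] = 1×5 = 5; y[1] = 1×5 + 1×5 = 10; y[2] = 1×3 + 1×5 + 4×5 = 28; y[3] = 1×3 + 4×5 = 23; y[4] = 4×3 = 12

[5, 10, 28, 23, 12]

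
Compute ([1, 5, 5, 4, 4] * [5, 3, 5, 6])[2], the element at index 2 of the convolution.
Use y[k] = Σ_i a[i]·b[k-i] at k=2. y[2] = 1×5 + 5×3 + 5×5 = 45

45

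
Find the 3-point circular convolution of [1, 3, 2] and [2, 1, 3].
Use y[k] = Σ_j s[j]·t[(k-j) mod 3]. y[0] = 1×2 + 3×3 + 2×1 = 13; y[1] = 1×1 + 3×2 + 2×3 = 13; y[2] = 1×3 + 3×1 + 2×2 = 10. Result: [13, 13, 10]

[13, 13, 10]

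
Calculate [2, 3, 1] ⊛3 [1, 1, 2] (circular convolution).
Use y[k] = Σ_j s[j]·t[(k-j) mod 3]. y[0] = 2×1 + 3×2 + 1×1 = 9; y[1] = 2×1 + 3×1 + 1×2 = 7; y[2] = 2×2 + 3×1 + 1×1 = 8. Result: [9, 7, 8]

[9, 7, 8]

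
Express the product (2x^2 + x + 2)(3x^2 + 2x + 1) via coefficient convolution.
Ascending coefficients: a = [2, 1, 2], b = [1, 2, 3]. c[0] = 2×1 = 2; c[1] = 2×2 + 1×1 = 5; c[2] = 2×3 + 1×2 + 2×1 = 10; c[3] = 1×3 + 2×2 = 7; c[4] = 2×3 = 6. Result coefficients: [2, 5, 10, 7, 6] → 6x^4 + 7x^3 + 10x^2 + 5x + 2

6x^4 + 7x^3 + 10x^2 + 5x + 2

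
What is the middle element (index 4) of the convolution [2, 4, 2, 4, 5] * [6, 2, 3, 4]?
Use y[k] = Σ_i a[i]·b[k-i] at k=4. y[4] = 4×4 + 2×3 + 4×2 + 5×6 = 60

60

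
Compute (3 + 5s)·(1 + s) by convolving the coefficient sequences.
Ascending coefficients: a = [3, 5], b = [1, 1]. c[0] = 3×1 = 3; c[1] = 3×1 + 5×1 = 8; c[2] = 5×1 = 5. Result coefficients: [3, 8, 5] → 3 + 8s + 5s^2

3 + 8s + 5s^2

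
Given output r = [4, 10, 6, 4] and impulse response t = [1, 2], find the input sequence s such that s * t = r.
Deconvolve r=[4, 10, 6, 4] by t=[1, 2]. Since t[0]=1, solve forward: s[0] = r[0] / 1 = 4; s[1] = (r[1] - 4×2) / 1 = 2; s[2] = (r[2] - 2×2) / 1 = 2. So s = [4, 2, 2]. Check by forward convolution: r[0] = 4×1 = 4; r[1] = 4×2 + 2×1 = 10; r[2] = 2×2 + 2×1 = 6; r[3] = 2×2 = 4

[4, 2, 2]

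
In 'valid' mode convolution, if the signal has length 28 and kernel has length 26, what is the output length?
'Valid' mode counts only positions where the kernel fully overlaps the signal: m - n + 1 = 28 - 26 + 1 = 3

3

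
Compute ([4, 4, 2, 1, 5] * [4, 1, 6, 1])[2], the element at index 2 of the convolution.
Use y[k] = Σ_i a[i]·b[k-i] at k=2. y[2] = 4×6 + 4×1 + 2×4 = 36

36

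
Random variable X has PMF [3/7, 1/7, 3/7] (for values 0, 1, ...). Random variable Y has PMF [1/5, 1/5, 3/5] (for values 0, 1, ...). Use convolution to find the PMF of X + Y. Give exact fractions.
P(X+Y=k) = Σ_i P(X=i)·P(Y=k-i) — a convolution of [3/7, 1/7, 3/7] and [1/5, 1/5, 3/5]. P(X+Y=0) = (3/7)×(1/5) = 3/35; P(X+Y=1) = (3/7)×(1/5) + (1/7)×(1/5) = 3/35 + 1/35 = 4/35; P(X+Y=2) = (3/7)×(3/5) + (1/7)×(1/5) + (3/7)×(1/5) = 9/35 + 1/35 + 3/35 = 13/35; P(X+Y=3) = (1/7)×(3/5) + (3/7)×(1/5) = 3/35 + 3/35 = 6/35; P(X+Y=4) = (3/7)×(3/5) = 9/35. PMF: [3/35, 4/35, 13/35, 6/35, 9/35] (sums to 1 ✓)

[3/35, 4/35, 13/35, 6/35, 9/35]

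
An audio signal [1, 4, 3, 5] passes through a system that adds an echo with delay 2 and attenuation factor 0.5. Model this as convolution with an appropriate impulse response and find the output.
Direct-path + delayed-attenuated-path model → impulse response h = [1, 0, 0.5] (1 at lag 0, 0.5 at lag 2). Output y[n] = x[n] + 0.5·x[n - 2] (with x[n] = 0 outside 0..3): y[0] = 1 + 0.5×0 = 1; y[1] = 4 + 0.5×0 = 4; y[2] = 3 + 0.5×1 = 3.5; y[3] = 5 + 0.5×4 = 7.0; y[4] = 0 + 0.5×3 = 1.5; y[5] = 0 + 0.5×5 = 2.5. So y = [1, 4, 3.5, 7.0, 1.5, 2.5]

[1, 4, 3.5, 7.0, 1.5, 2.5]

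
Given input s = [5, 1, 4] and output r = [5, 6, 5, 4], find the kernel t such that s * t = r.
Output length 4 = len(s) + len(t) - 1 ⇒ len(t) = 2. Solve t forward using t[k] = (r[k] - Σ_{i≥1} s[i]·t[k-i]) / s[0]: t[0] = r[0] / s[0] = 5 / 5 = 1; t[1] = (r[1] - 1×1) / s[0] = (6 - 1×1) / 5 = 1. So t = [1, 1]. Forward-check [5, 1, 4] * [1, 1]: r[0] = 5×1 = 5; r[1] = 5×1 + 1×1 = 6; r[2] = 1×1 + 4×1 = 5; r[3] = 4×1 = 4 → [5, 6, 5, 4] ✓

[1, 1]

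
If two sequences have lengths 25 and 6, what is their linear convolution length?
Linear/full convolution length: m + n - 1 = 25 + 6 - 1 = 30

30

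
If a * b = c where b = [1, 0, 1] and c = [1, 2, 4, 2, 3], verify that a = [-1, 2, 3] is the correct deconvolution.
Forward-compute [-1, 2, 3] * [1, 0, 1]: c[0] = -1×1 = -1; c[1] = -1×0 + 2×1 = 2; c[2] = -1×1 + 2×0 + 3×1 = 2; c[3] = 2×1 + 3×0 = 2; c[4] = 3×1 = 3 → [-1, 2, 2, 2, 3]. Does not match given c = [1, 2, 4, 2, 3].

Not verified. [-1, 2, 3] * [1, 0, 1] = [-1, 2, 2, 2, 3], which differs from [1, 2, 4, 2, 3] at index 0.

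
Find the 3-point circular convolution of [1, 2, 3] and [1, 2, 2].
Use y[k] = Σ_j a[j]·b[(k-j) mod 3]. y[0] = 1×1 + 2×2 + 3×2 = 11; y[1] = 1×2 + 2×1 + 3×2 = 10; y[2] = 1×2 + 2×2 + 3×1 = 9. Result: [11, 10, 9]

[11, 10, 9]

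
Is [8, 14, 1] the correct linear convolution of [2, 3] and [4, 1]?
Recompute linear convolution of [2, 3] and [4, 1]: y[0] = 2×4 = 8; y[1] = 2×1 + 3×4 = 14; y[2] = 3×1 = 3 → [8, 14, 3]. Compare to given [8, 14, 1]: they differ at index 2: given 1, correct 3, so answer: No

No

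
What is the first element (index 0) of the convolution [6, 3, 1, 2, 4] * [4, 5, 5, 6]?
Use y[k] = Σ_i a[i]·b[k-i] at k=0. y[0] = 6×4 = 24

24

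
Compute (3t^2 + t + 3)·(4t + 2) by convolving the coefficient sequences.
Ascending coefficients: a = [3, 1, 3], b = [2, 4]. c[0] = 3×2 = 6; c[1] = 3×4 + 1×2 = 14; c[2] = 1×4 + 3×2 = 10; c[3] = 3×4 = 12. Result coefficients: [6, 14, 10, 12] → 12t^3 + 10t^2 + 14t + 6

12t^3 + 10t^2 + 14t + 6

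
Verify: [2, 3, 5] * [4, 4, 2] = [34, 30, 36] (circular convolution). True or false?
Recompute circular convolution of [2, 3, 5] and [4, 4, 2]: y[0] = 2×4 + 3×2 + 5×4 = 34; y[1] = 2×4 + 3×4 + 5×2 = 30; y[2] = 2×2 + 3×4 + 5×4 = 36 → [34, 30, 36]. Given [34, 30, 36] matches, so answer: Yes

Yes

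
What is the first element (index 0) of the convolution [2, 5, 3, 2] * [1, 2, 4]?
Use y[k] = Σ_i a[i]·b[k-i] at k=0. y[0] = 2×1 = 2

2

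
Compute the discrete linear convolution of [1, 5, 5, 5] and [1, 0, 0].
y[0] = 1×1 = 1; y[1] = 1×0 + 5×1 = 5; y[2] = 1×0 + 5×0 + 5×1 = 5; y[3] = 5×0 + 5×0 + 5×1 = 5; y[4] = 5×0 + 5×0 = 0; y[5] = 5×0 = 0

[1, 5, 5, 5, 0, 0]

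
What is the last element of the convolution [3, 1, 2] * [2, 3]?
Use y[k] = Σ_i a[i]·b[k-i] at k=3. y[3] = 2×3 = 6

6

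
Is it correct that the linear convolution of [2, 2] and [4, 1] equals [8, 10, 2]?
Recompute linear convolution of [2, 2] and [4, 1]: y[0] = 2×4 = 8; y[1] = 2×1 + 2×4 = 10; y[2] = 2×1 = 2 → [8, 10, 2]. Given [8, 10, 2] matches, so answer: Yes

Yes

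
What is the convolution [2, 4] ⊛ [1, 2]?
y[0] = 2×1 = 2; y[1] = 2×2 + 4×1 = 8; y[2] = 4×2 = 8

[2, 8, 8]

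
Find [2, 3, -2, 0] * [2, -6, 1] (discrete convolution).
y[0] = 2×2 = 4; y[1] = 2×-6 + 3×2 = -6; y[2] = 2×1 + 3×-6 + -2×2 = -20; y[3] = 3×1 + -2×-6 + 0×2 = 15; y[4] = -2×1 + 0×-6 = -2; y[5] = 0×1 = 0

[4, -6, -20, 15, -2, 0]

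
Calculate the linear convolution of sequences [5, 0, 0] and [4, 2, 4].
y[0] = 5×4 = 20; y[1] = 5×2 + 0×4 = 10; y[2] = 5×4 + 0×2 + 0×4 = 20; y[3] = 0×4 + 0×2 = 0; y[4] = 0×4 = 0

[20, 10, 20, 0, 0]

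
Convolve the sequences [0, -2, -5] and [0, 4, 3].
y[0] = 0×0 = 0; y[1] = 0×4 + -2×0 = 0; y[2] = 0×3 + -2×4 + -5×0 = -8; y[3] = -2×3 + -5×4 = -26; y[4] = -5×3 = -15

[0, 0, -8, -26, -15]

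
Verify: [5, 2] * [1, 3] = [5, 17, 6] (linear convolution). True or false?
Recompute linear convolution of [5, 2] and [1, 3]: y[0] = 5×1 = 5; y[1] = 5×3 + 2×1 = 17; y[2] = 2×3 = 6 → [5, 17, 6]. Given [5, 17, 6] matches, so answer: Yes

Yes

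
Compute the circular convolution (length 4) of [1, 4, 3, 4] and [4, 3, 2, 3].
Use y[k] = Σ_j u[j]·v[(k-j) mod 4]. y[0] = 1×4 + 4×3 + 3×2 + 4×3 = 34; y[1] = 1×3 + 4×4 + 3×3 + 4×2 = 36; y[2] = 1×2 + 4×3 + 3×4 + 4×3 = 38; y[3] = 1×3 + 4×2 + 3×3 + 4×4 = 36. Result: [34, 36, 38, 36]

[34, 36, 38, 36]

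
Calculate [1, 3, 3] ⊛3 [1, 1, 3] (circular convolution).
Use y[k] = Σ_j a[j]·b[(k-j) mod 3]. y[0] = 1×1 + 3×3 + 3×1 = 13; y[1] = 1×1 + 3×1 + 3×3 = 13; y[2] = 1×3 + 3×1 + 3×1 = 9. Result: [13, 13, 9]

[13, 13, 9]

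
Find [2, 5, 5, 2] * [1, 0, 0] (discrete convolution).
y[0] = 2×1 = 2; y[1] = 2×0 + 5×1 = 5; y[2] = 2×0 + 5×0 + 5×1 = 5; y[3] = 5×0 + 5×0 + 2×1 = 2; y[4] = 5×0 + 2×0 = 0; y[5] = 2×0 = 0

[2, 5, 5, 2, 0, 0]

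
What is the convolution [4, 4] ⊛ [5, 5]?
y[0] = 4×5 = 20; y[1] = 4×5 + 4×5 = 40; y[2] = 4×5 = 20

[20, 40, 20]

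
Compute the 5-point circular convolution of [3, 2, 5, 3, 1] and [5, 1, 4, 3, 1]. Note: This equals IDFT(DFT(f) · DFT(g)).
Either evaluate y[k] = Σ_j f[j]·g[(k-j) mod 5] directly, or use IDFT(DFT(f) · DFT(g)). y[0] = 3×5 + 2×1 + 5×3 + 3×4 + 1×1 = 45; y[1] = 3×1 + 2×5 + 5×1 + 3×3 + 1×4 = 31; y[2] = 3×4 + 2×1 + 5×5 + 3×1 + 1×3 = 45; y[3] = 3×3 + 2×4 + 5×1 + 3×5 + 1×1 = 38; y[4] = 3×1 + 2×3 + 5×4 + 3×1 + 1×5 = 37. Result: [45, 31, 45, 38, 37]

[45, 31, 45, 38, 37]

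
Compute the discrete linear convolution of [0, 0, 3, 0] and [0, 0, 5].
y[0] = 0×0 = 0; y[1] = 0×0 + 0×0 = 0; y[2] = 0×5 + 0×0 + 3×0 = 0; y[3] = 0×5 + 3×0 + 0×0 = 0; y[4] = 3×5 + 0×0 = 15; y[5] = 0×5 = 0

[0, 0, 0, 0, 15, 0]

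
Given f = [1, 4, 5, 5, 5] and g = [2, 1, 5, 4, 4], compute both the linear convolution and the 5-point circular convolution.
Linear: y_lin[0] = 1×2 = 2; y_lin[1] = 1×1 + 4×2 = 9; y_lin[2] = 1×5 + 4×1 + 5×2 = 19; y_lin[3] = 1×4 + 4×5 + 5×1 + 5×2 = 39; y_lin[4] = 1×4 + 4×4 + 5×5 + 5×1 + 5×2 = 60; y_lin[5] = 4×4 + 5×4 + 5×5 + 5×1 = 66; y_lin[6] = 5×4 + 5×4 + 5×5 = 65; y_lin[7] = 5×4 + 5×4 = 40; y_lin[8] = 5×4 = 20 → [2, 9, 19, 39, 60, 66, 65, 40, 20]. Circular (length 5): y[0] = 1×2 + 4×4 + 5×4 + 5×5 + 5×1 = 68; y[1] = 1×1 + 4×2 + 5×4 + 5×4 + 5×5 = 74; y[2] = 1×5 + 4×1 + 5×2 + 5×4 + 5×4 = 59; y[3] = 1×4 + 4×5 + 5×1 + 5×2 + 5×4 = 59; y[4] = 1×4 + 4×4 + 5×5 + 5×1 + 5×2 = 60 → [68, 74, 59, 59, 60]

Linear: [2, 9, 19, 39, 60, 66, 65, 40, 20], Circular: [68, 74, 59, 59, 60]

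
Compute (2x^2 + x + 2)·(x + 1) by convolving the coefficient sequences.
Ascending coefficients: a = [2, 1, 2], b = [1, 1]. c[0] = 2×1 = 2; c[1] = 2×1 + 1×1 = 3; c[2] = 1×1 + 2×1 = 3; c[3] = 2×1 = 2. Result coefficients: [2, 3, 3, 2] → 2x^3 + 3x^2 + 3x + 2

2x^3 + 3x^2 + 3x + 2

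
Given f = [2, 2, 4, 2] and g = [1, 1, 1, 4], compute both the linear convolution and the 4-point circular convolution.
Linear: y_lin[0] = 2×1 = 2; y_lin[1] = 2×1 + 2×1 = 4; y_lin[2] = 2×1 + 2×1 + 4×1 = 8; y_lin[3] = 2×4 + 2×1 + 4×1 + 2×1 = 16; y_lin[4] = 2×4 + 4×1 + 2×1 = 14; y_lin[5] = 4×4 + 2×1 = 18; y_lin[6] = 2×4 = 8 → [2, 4, 8, 16, 14, 18, 8]. Circular (length 4): y[0] = 2×1 + 2×4 + 4×1 + 2×1 = 16; y[1] = 2×1 + 2×1 + 4×4 + 2×1 = 22; y[2] = 2×1 + 2×1 + 4×1 + 2×4 = 16; y[3] = 2×4 + 2×1 + 4×1 + 2×1 = 16 → [16, 22, 16, 16]

Linear: [2, 4, 8, 16, 14, 18, 8], Circular: [16, 22, 16, 16]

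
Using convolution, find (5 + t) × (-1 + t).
Ascending coefficients: a = [5, 1], b = [-1, 1]. c[0] = 5×-1 = -5; c[1] = 5×1 + 1×-1 = 4; c[2] = 1×1 = 1. Result coefficients: [-5, 4, 1] → -5 + 4t + t^2

-5 + 4t + t^2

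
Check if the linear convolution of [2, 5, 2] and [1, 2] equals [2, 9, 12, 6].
Recompute linear convolution of [2, 5, 2] and [1, 2]: y[0] = 2×1 = 2; y[1] = 2×2 + 5×1 = 9; y[2] = 5×2 + 2×1 = 12; y[3] = 2×2 = 4 → [2, 9, 12, 4]. Compare to given [2, 9, 12, 6]: they differ at index 3: given 6, correct 4, so answer: No

No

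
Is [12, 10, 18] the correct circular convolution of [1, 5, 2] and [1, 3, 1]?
Recompute circular convolution of [1, 5, 2] and [1, 3, 1]: y[0] = 1×1 + 5×1 + 2×3 = 12; y[1] = 1×3 + 5×1 + 2×1 = 10; y[2] = 1×1 + 5×3 + 2×1 = 18 → [12, 10, 18]. Given [12, 10, 18] matches, so answer: Yes

Yes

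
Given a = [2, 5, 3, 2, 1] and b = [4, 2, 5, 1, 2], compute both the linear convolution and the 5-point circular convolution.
Linear: y_lin[0] = 2×4 = 8; y_lin[1] = 2×2 + 5×4 = 24; y_lin[2] = 2×5 + 5×2 + 3×4 = 32; y_lin[3] = 2×1 + 5×5 + 3×2 + 2×4 = 41; y_lin[4] = 2×2 + 5×1 + 3×5 + 2×2 + 1×4 = 32; y_lin[5] = 5×2 + 3×1 + 2×5 + 1×2 = 25; y_lin[6] = 3×2 + 2×1 + 1×5 = 13; y_lin[7] = 2×2 + 1×1 = 5; y_lin[8] = 1×2 = 2 → [8, 24, 32, 41, 32, 25, 13, 5, 2]. Circular (length 5): y[0] = 2×4 + 5×2 + 3×1 + 2×5 + 1×2 = 33; y[1] = 2×2 + 5×4 + 3×2 + 2×1 + 1×5 = 37; y[2] = 2×5 + 5×2 + 3×4 + 2×2 + 1×1 = 37; y[3] = 2×1 + 5×5 + 3×2 + 2×4 + 1×2 = 43; y[4] = 2×2 + 5×1 + 3×5 + 2×2 + 1×4 = 32 → [33, 37, 37, 43, 32]

Linear: [8, 24, 32, 41, 32, 25, 13, 5, 2], Circular: [33, 37, 37, 43, 32]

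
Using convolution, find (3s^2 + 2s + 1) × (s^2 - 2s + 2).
Ascending coefficients: a = [1, 2, 3], b = [2, -2, 1]. c[0] = 1×2 = 2; c[1] = 1×-2 + 2×2 = 2; c[2] = 1×1 + 2×-2 + 3×2 = 3; c[3] = 2×1 + 3×-2 = -4; c[4] = 3×1 = 3. Result coefficients: [2, 2, 3, -4, 3] → 3s^4 - 4s^3 + 3s^2 + 2s + 2

3s^4 - 4s^3 + 3s^2 + 2s + 2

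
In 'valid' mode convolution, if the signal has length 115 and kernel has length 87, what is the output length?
'Valid' mode counts only positions where the kernel fully overlaps the signal: m - n + 1 = 115 - 87 + 1 = 29

29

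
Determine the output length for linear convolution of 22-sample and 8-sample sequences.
Linear/full convolution length: m + n - 1 = 22 + 8 - 1 = 29

29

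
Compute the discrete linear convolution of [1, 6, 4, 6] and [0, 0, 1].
y[0] = 1×0 = 0; y[1] = 1×0 + 6×0 = 0; y[2] = 1×1 + 6×0 + 4×0 = 1; y[3] = 6×1 + 4×0 + 6×0 = 6; y[4] = 4×1 + 6×0 = 4; y[5] = 6×1 = 6

[0, 0, 1, 6, 4, 6]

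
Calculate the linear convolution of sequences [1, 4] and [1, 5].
y[0] = 1×1 = 1; y[1] = 1×5 + 4×1 = 9; y[2] = 4×5 = 20

[1, 9, 20]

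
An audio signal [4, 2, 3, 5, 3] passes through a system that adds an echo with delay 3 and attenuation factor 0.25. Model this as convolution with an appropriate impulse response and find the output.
Direct-path + delayed-attenuated-path model → impulse response h = [1, 0, 0, 0.25] (1 at lag 0, 0.25 at lag 3). Output y[n] = x[n] + 0.25·x[n - 3] (with x[n] = 0 outside 0..4): y[0] = 4 + 0.25×0 = 4; y[1] = 2 + 0.25×0 = 2; y[2] = 3 + 0.25×0 = 3; y[3] = 5 + 0.25×4 = 6.0; y[4] = 3 + 0.25×2 = 3.5; y[5] = 0 + 0.25×3 = 0.75; y[6] = 0 + 0.25×5 = 1.25; y[7] = 0 + 0.25×3 = 0.75. So y = [4, 2, 3, 6.0, 3.5, 0.75, 1.25, 0.75]

[4, 2, 3, 6.0, 3.5, 0.75, 1.25, 0.75]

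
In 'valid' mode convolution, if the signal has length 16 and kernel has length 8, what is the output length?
'Valid' mode counts only positions where the kernel fully overlaps the signal: m - n + 1 = 16 - 8 + 1 = 9

9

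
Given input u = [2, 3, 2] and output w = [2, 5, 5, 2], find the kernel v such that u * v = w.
Output length 4 = len(u) + len(v) - 1 ⇒ len(v) = 2. Solve v forward using v[k] = (w[k] - Σ_{i≥1} u[i]·v[k-i]) / u[0]: v[0] = w[0] / u[0] = 2 / 2 = 1; v[1] = (w[1] - 3×1) / u[0] = (5 - 3×1) / 2 = 1. So v = [1, 1]. Forward-check [2, 3, 2] * [1, 1]: w[0] = 2×1 = 2; w[1] = 2×1 + 3×1 = 5; w[2] = 3×1 + 2×1 = 5; w[3] = 2×1 = 2 → [2, 5, 5, 2] ✓

[1, 1]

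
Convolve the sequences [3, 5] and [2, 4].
y[0] = 3×2 = 6; y[1] = 3×4 + 5×2 = 22; y[2] = 5×4 = 20

[6, 22, 20]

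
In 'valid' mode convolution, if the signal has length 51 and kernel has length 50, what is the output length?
'Valid' mode counts only positions where the kernel fully overlaps the signal: m - n + 1 = 51 - 50 + 1 = 2

2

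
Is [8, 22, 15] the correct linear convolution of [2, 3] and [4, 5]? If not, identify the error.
Recompute linear convolution of [2, 3] and [4, 5]: y[0] = 2×4 = 8; y[1] = 2×5 + 3×4 = 22; y[2] = 3×5 = 15 → [8, 22, 15]. Given [8, 22, 15] matches, so answer: Yes

Yes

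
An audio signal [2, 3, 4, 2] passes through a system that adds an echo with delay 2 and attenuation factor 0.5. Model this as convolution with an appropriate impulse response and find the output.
Direct-path + delayed-attenuated-path model → impulse response h = [1, 0, 0.5] (1 at lag 0, 0.5 at lag 2). Output y[n] = x[n] + 0.5·x[n - 2] (with x[n] = 0 outside 0..3): y[0] = 2 + 0.5×0 = 2; y[1] = 3 + 0.5×0 = 3; y[2] = 4 + 0.5×2 = 5.0; y[3] = 2 + 0.5×3 = 3.5; y[4] = 0 + 0.5×4 = 2.0; y[5] = 0 + 0.5×2 = 1.0. So y = [2, 3, 5.0, 3.5, 2.0, 1.0]

[2, 3, 5.0, 3.5, 2.0, 1.0]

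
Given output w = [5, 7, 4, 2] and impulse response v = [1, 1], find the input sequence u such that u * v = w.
Deconvolve w=[5, 7, 4, 2] by v=[1, 1]. Since v[0]=1, solve forward: u[0] = w[0] / 1 = 5; u[1] = (w[1] - 5×1) / 1 = 2; u[2] = (w[2] - 2×1) / 1 = 2. So u = [5, 2, 2]. Check by forward convolution: w[0] = 5×1 = 5; w[1] = 5×1 + 2×1 = 7; w[2] = 2×1 + 2×1 = 4; w[3] = 2×1 = 2

[5, 2, 2]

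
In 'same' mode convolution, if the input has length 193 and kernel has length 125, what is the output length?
'Same' mode returns an output with the same length as the input: 193

193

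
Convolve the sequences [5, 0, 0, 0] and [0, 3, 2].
y[0] = 5×0 = 0; y[1] = 5×3 + 0×0 = 15; y[2] = 5×2 + 0×3 + 0×0 = 10; y[3] = 0×2 + 0×3 + 0×0 = 0; y[4] = 0×2 + 0×3 = 0; y[5] = 0×2 = 0

[0, 15, 10, 0, 0, 0]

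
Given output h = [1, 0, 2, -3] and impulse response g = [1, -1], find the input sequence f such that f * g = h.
Deconvolve h=[1, 0, 2, -3] by g=[1, -1]. Since g[0]=1, solve forward: f[0] = h[0] / 1 = 1; f[1] = (h[1] - 1×-1) / 1 = 1; f[2] = (h[2] - 1×-1) / 1 = 3. So f = [1, 1, 3]. Check by forward convolution: h[0] = 1×1 = 1; h[1] = 1×-1 + 1×1 = 0; h[2] = 1×-1 + 3×1 = 2; h[3] = 3×-1 = -3

[1, 1, 3]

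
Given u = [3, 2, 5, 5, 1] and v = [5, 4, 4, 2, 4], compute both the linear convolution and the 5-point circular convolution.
Linear: y_lin[0] = 3×5 = 15; y_lin[1] = 3×4 + 2×5 = 22; y_lin[2] = 3×4 + 2×4 + 5×5 = 45; y_lin[3] = 3×2 + 2×4 + 5×4 + 5×5 = 59; y_lin[4] = 3×4 + 2×2 + 5×4 + 5×4 + 1×5 = 61; y_lin[5] = 2×4 + 5×2 + 5×4 + 1×4 = 42; y_lin[6] = 5×4 + 5×2 + 1×4 = 34; y_lin[7] = 5×4 + 1×2 = 22; y_lin[8] = 1×4 = 4 → [15, 22, 45, 59, 61, 42, 34, 22, 4]. Circular (length 5): y[0] = 3×5 + 2×4 + 5×2 + 5×4 + 1×4 = 57; y[1] = 3×4 + 2×5 + 5×4 + 5×2 + 1×4 = 56; y[2] = 3×4 + 2×4 + 5×5 + 5×4 + 1×2 = 67; y[3] = 3×2 + 2×4 + 5×4 + 5×5 + 1×4 = 63; y[4] = 3×4 + 2×2 + 5×4 + 5×4 + 1×5 = 61 → [57, 56, 67, 63, 61]

Linear: [15, 22, 45, 59, 61, 42, 34, 22, 4], Circular: [57, 56, 67, 63, 61]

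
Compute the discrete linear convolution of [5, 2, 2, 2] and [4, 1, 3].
y[0] = 5×4 = 20; y[1] = 5×1 + 2×4 = 13; y[2] = 5×3 + 2×1 + 2×4 = 25; y[3] = 2×3 + 2×1 + 2×4 = 16; y[4] = 2×3 + 2×1 = 8; y[5] = 2×3 = 6

[20, 13, 25, 16, 8, 6]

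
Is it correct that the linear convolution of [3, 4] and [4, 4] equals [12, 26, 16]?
Recompute linear convolution of [3, 4] and [4, 4]: y[0] = 3×4 = 12; y[1] = 3×4 + 4×4 = 28; y[2] = 4×4 = 16 → [12, 28, 16]. Compare to given [12, 26, 16]: they differ at index 1: given 26, correct 28, so answer: No

No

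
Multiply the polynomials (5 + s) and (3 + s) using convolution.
Ascending coefficients: a = [5, 1], b = [3, 1]. c[0] = 5×3 = 15; c[1] = 5×1 + 1×3 = 8; c[2] = 1×1 = 1. Result coefficients: [15, 8, 1] → 15 + 8s + s^2

15 + 8s + s^2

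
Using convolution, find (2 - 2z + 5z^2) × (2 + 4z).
Ascending coefficients: a = [2, -2, 5], b = [2, 4]. c[0] = 2×2 = 4; c[1] = 2×4 + -2×2 = 4; c[2] = -2×4 + 5×2 = 2; c[3] = 5×4 = 20. Result coefficients: [4, 4, 2, 20] → 4 + 4z + 2z^2 + 20z^3

4 + 4z + 2z^2 + 20z^3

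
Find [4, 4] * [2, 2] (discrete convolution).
y[0] = 4×2 = 8; y[1] = 4×2 + 4×2 = 16; y[2] = 4×2 = 8

[8, 16, 8]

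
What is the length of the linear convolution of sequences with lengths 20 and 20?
Linear/full convolution length: m + n - 1 = 20 + 20 - 1 = 39

39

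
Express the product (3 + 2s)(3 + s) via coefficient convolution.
Ascending coefficients: a = [3, 2], b = [3, 1]. c[0] = 3×3 = 9; c[1] = 3×1 + 2×3 = 9; c[2] = 2×1 = 2. Result coefficients: [9, 9, 2] → 9 + 9s + 2s^2

9 + 9s + 2s^2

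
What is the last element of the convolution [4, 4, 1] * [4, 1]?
Use y[k] = Σ_i a[i]·b[k-i] at k=3. y[3] = 1×1 = 1

1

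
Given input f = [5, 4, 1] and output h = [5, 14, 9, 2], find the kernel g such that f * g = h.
Output length 4 = len(f) + len(g) - 1 ⇒ len(g) = 2. Solve g forward using g[k] = (h[k] - Σ_{i≥1} f[i]·g[k-i]) / f[0]: g[0] = h[0] / f[0] = 5 / 5 = 1; g[1] = (h[1] - 4×1) / f[0] = (14 - 4×1) / 5 = 2. So g = [1, 2]. Forward-check [5, 4, 1] * [1, 2]: h[0] = 5×1 = 5; h[1] = 5×2 + 4×1 = 14; h[2] = 4×2 + 1×1 = 9; h[3] = 1×2 = 2 → [5, 14, 9, 2] ✓

[1, 2]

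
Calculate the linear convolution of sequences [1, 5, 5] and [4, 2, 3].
y[0] = 1×4 = 4; y[1] = 1×2 + 5×4 = 22; y[2] = 1×3 + 5×2 + 5×4 = 33; y[3] = 5×3 + 5×2 = 25; y[4] = 5×3 = 15

[4, 22, 33, 25, 15]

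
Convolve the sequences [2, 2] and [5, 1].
y[0] = 2×5 = 10; y[1] = 2×1 + 2×5 = 12; y[2] = 2×1 = 2

[10, 12, 2]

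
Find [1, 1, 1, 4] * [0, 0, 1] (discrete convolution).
y[0] = 1×0 = 0; y[1] = 1×0 + 1×0 = 0; y[2] = 1×1 + 1×0 + 1×0 = 1; y[3] = 1×1 + 1×0 + 4×0 = 1; y[4] = 1×1 + 4×0 = 1; y[5] = 4×1 = 4

[0, 0, 1, 1, 1, 4]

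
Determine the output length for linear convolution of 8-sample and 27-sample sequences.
Linear/full convolution length: m + n - 1 = 8 + 27 - 1 = 34

34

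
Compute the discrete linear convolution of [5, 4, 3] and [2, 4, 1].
y[0] = 5×2 = 10; y[1] = 5×4 + 4×2 = 28; y[2] = 5×1 + 4×4 + 3×2 = 27; y[3] = 4×1 + 3×4 = 16; y[4] = 3×1 = 3

[10, 28, 27, 16, 3]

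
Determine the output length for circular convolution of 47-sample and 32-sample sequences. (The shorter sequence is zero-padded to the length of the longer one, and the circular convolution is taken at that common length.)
Circular convolution (zero-padding the shorter input) has length max(m, n) = max(47, 32) = 47

47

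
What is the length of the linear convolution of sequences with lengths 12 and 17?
Linear/full convolution length: m + n - 1 = 12 + 17 - 1 = 28

28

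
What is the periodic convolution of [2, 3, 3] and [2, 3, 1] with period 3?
Use y[k] = Σ_j a[j]·b[(k-j) mod 3]. y[0] = 2×2 + 3×1 + 3×3 = 16; y[1] = 2×3 + 3×2 + 3×1 = 15; y[2] = 2×1 + 3×3 + 3×2 = 17. Result: [16, 15, 17]

[16, 15, 17]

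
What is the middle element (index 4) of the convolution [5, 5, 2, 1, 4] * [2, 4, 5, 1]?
Use y[k] = Σ_i a[i]·b[k-i] at k=4. y[4] = 5×1 + 2×5 + 1×4 + 4×2 = 27

27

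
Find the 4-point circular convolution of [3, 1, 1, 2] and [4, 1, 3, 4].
Use y[k] = Σ_j a[j]·b[(k-j) mod 4]. y[0] = 3×4 + 1×4 + 1×3 + 2×1 = 21; y[1] = 3×1 + 1×4 + 1×4 + 2×3 = 17; y[2] = 3×3 + 1×1 + 1×4 + 2×4 = 22; y[3] = 3×4 + 1×3 + 1×1 + 2×4 = 24. Result: [21, 17, 22, 24]

[21, 17, 22, 24]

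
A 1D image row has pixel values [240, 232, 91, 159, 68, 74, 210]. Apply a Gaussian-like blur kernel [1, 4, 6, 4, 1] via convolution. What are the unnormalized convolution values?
Convolve image row [240, 232, 91, 159, 68, 74, 210] with kernel [1, 4, 6, 4, 1]: y[0] = 240×1 = 240; y[1] = 240×4 + 232×1 = 1192; y[2] = 240×6 + 232×4 + 91×1 = 2459; y[3] = 240×4 + 232×6 + 91×4 + 159×1 = 2875; y[4] = 240×1 + 232×4 + 91×6 + 159×4 + 68×1 = 2418; y[5] = 232×1 + 91×4 + 159×6 + 68×4 + 74×1 = 1896; y[6] = 91×1 + 159×4 + 68×6 + 74×4 + 210×1 = 1641; y[7] = 159×1 + 68×4 + 74×6 + 210×4 = 1715; y[8] = 68×1 + 74×4 + 210×6 = 1624; y[9] = 74×1 + 210×4 = 914; y[10] = 210×1 = 210 → [240, 1192, 2459, 2875, 2418, 1896, 1641, 1715, 1624, 914, 210]. Normalization factor = sum(kernel) = 16.

[240, 1192, 2459, 2875, 2418, 1896, 1641, 1715, 1624, 914, 210]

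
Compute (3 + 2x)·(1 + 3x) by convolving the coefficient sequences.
Ascending coefficients: a = [3, 2], b = [1, 3]. c[0] = 3×1 = 3; c[1] = 3×3 + 2×1 = 11; c[2] = 2×3 = 6. Result coefficients: [3, 11, 6] → 3 + 11x + 6x^2

3 + 11x + 6x^2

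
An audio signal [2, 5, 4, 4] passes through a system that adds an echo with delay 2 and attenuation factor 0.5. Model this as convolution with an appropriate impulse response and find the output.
Direct-path + delayed-attenuated-path model → impulse response h = [1, 0, 0.5] (1 at lag 0, 0.5 at lag 2). Output y[n] = x[n] + 0.5·x[n - 2] (with x[n] = 0 outside 0..3): y[0] = 2 + 0.5×0 = 2; y[1] = 5 + 0.5×0 = 5; y[2] = 4 + 0.5×2 = 5.0; y[3] = 4 + 0.5×5 = 6.5; y[4] = 0 + 0.5×4 = 2.0; y[5] = 0 + 0.5×4 = 2.0. So y = [2, 5, 5.0, 6.5, 2.0, 2.0]

[2, 5, 5.0, 6.5, 2.0, 2.0]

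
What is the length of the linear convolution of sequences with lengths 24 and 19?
Linear/full convolution length: m + n - 1 = 24 + 19 - 1 = 42

42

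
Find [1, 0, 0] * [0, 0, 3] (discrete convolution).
y[0] = 1×0 = 0; y[1] = 1×0 + 0×0 = 0; y[2] = 1×3 + 0×0 + 0×0 = 3; y[3] = 0×3 + 0×0 = 0; y[4] = 0×3 = 0

[0, 0, 3, 0, 0]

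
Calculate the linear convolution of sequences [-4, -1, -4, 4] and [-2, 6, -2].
y[0] = -4×-2 = 8; y[1] = -4×6 + -1×-2 = -22; y[2] = -4×-2 + -1×6 + -4×-2 = 10; y[3] = -1×-2 + -4×6 + 4×-2 = -30; y[4] = -4×-2 + 4×6 = 32; y[5] = 4×-2 = -8

[8, -22, 10, -30, 32, -8]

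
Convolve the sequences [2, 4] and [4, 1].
y[0] = 2×4 = 8; y[1] = 2×1 + 4×4 = 18; y[2] = 4×1 = 4

[8, 18, 4]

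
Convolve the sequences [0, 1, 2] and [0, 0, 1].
y[0] = 0×0 = 0; y[1] = 0×0 + 1×0 = 0; y[2] = 0×1 + 1×0 + 2×0 = 0; y[3] = 1×1 + 2×0 = 1; y[4] = 2×1 = 2

[0, 0, 0, 1, 2]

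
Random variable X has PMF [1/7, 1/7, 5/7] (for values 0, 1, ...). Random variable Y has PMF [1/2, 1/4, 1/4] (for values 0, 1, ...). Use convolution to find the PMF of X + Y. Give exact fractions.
P(X+Y=k) = Σ_i P(X=i)·P(Y=k-i) — a convolution of [1/7, 1/7, 5/7] and [1/2, 1/4, 1/4]. P(X+Y=0) = (1/7)×(1/2) = 1/14; P(X+Y=1) = (1/7)×(1/4) + (1/7)×(1/2) = 1/28 + 1/14 = 3/28; P(X+Y=2) = (1/7)×(1/4) + (1/7)×(1/4) + (5/7)×(1/2) = 1/28 + 1/28 + 5/14 = 3/7; P(X+Y=3) = (1/7)×(1/4) + (5/7)×(1/4) = 1/28 + 5/28 = 3/14; P(X+Y=4) = (5/7)×(1/4) = 5/28. PMF: [1/14, 3/28, 3/7, 3/14, 5/28] (sums to 1 ✓)

[1/14, 3/28, 3/7, 3/14, 5/28]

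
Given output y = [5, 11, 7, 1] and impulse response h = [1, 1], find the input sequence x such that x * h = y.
Deconvolve y=[5, 11, 7, 1] by h=[1, 1]. Since h[0]=1, solve forward: x[0] = y[0] / 1 = 5; x[1] = (y[1] - 5×1) / 1 = 6; x[2] = (y[2] - 6×1) / 1 = 1. So x = [5, 6, 1]. Check by forward convolution: y[0] = 5×1 = 5; y[1] = 5×1 + 6×1 = 11; y[2] = 6×1 + 1×1 = 7; y[3] = 1×1 = 1

[5, 6, 1]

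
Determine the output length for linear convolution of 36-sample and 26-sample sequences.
Linear/full convolution length: m + n - 1 = 36 + 26 - 1 = 61

61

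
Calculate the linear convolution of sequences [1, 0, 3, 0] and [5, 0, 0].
y[0] = 1×5 = 5; y[1] = 1×0 + 0×5 = 0; y[2] = 1×0 + 0×0 + 3×5 = 15; y[3] = 0×0 + 3×0 + 0×5 = 0; y[4] = 3×0 + 0×0 = 0; y[5] = 0×0 = 0

[5, 0, 15, 0, 0, 0]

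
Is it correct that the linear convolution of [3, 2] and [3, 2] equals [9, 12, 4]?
Recompute linear convolution of [3, 2] and [3, 2]: y[0] = 3×3 = 9; y[1] = 3×2 + 2×3 = 12; y[2] = 2×2 = 4 → [9, 12, 4]. Given [9, 12, 4] matches, so answer: Yes

Yes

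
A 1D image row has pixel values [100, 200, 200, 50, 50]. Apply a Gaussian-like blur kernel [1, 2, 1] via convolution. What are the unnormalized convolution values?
Convolve image row [100, 200, 200, 50, 50] with kernel [1, 2, 1]: y[0] = 100×1 = 100; y[1] = 100×2 + 200×1 = 400; y[2] = 100×1 + 200×2 + 200×1 = 700; y[3] = 200×1 + 200×2 + 50×1 = 650; y[4] = 200×1 + 50×2 + 50×1 = 350; y[5] = 50×1 + 50×2 = 150; y[6] = 50×1 = 50 → [100, 400, 700, 650, 350, 150, 50]. Normalization factor = sum(kernel) = 4.

[100, 400, 700, 650, 350, 150, 50]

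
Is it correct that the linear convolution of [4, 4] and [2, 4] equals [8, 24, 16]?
Recompute linear convolution of [4, 4] and [2, 4]: y[0] = 4×2 = 8; y[1] = 4×4 + 4×2 = 24; y[2] = 4×4 = 16 → [8, 24, 16]. Given [8, 24, 16] matches, so answer: Yes

Yes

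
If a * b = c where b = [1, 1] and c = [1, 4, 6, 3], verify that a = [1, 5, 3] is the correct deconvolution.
Forward-compute [1, 5, 3] * [1, 1]: c[0] = 1×1 = 1; c[1] = 1×1 + 5×1 = 6; c[2] = 5×1 + 3×1 = 8; c[3] = 3×1 = 3 → [1, 6, 8, 3]. Does not match given c = [1, 4, 6, 3].

Not verified. [1, 5, 3] * [1, 1] = [1, 6, 8, 3], which differs from [1, 4, 6, 3] at index 1.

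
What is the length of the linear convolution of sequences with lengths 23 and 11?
Linear/full convolution length: m + n - 1 = 23 + 11 - 1 = 33

33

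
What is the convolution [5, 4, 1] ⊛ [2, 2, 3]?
y[0] = 5×2 = 10; y[1] = 5×2 + 4×2 = 18; y[2] = 5×3 + 4×2 + 1×2 = 25; y[3] = 4×3 + 1×2 = 14; y[4] = 1×3 = 3

[10, 18, 25, 14, 3]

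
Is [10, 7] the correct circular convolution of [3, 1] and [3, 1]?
Recompute circular convolution of [3, 1] and [3, 1]: y[0] = 3×3 + 1×1 = 10; y[1] = 3×1 + 1×3 = 6 → [10, 6]. Compare to given [10, 7]: they differ at index 1: given 7, correct 6, so answer: No

No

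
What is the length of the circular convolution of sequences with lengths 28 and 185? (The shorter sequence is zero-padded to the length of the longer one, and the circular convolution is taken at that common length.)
Circular convolution (zero-padding the shorter input) has length max(m, n) = max(28, 185) = 185

185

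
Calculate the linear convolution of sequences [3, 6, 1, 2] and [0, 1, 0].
y[0] = 3×0 = 0; y[1] = 3×1 + 6×0 = 3; y[2] = 3×0 + 6×1 + 1×0 = 6; y[3] = 6×0 + 1×1 + 2×0 = 1; y[4] = 1×0 + 2×1 = 2; y[5] = 2×0 = 0

[0, 3, 6, 1, 2, 0]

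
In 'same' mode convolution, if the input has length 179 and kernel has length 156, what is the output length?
'Same' mode returns an output with the same length as the input: 179

179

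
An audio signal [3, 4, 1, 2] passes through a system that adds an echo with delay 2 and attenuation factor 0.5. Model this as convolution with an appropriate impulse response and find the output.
Direct-path + delayed-attenuated-path model → impulse response h = [1, 0, 0.5] (1 at lag 0, 0.5 at lag 2). Output y[n] = x[n] + 0.5·x[n - 2] (with x[n] = 0 outside 0..3): y[0] = 3 + 0.5×0 = 3; y[1] = 4 + 0.5×0 = 4; y[2] = 1 + 0.5×3 = 2.5; y[3] = 2 + 0.5×4 = 4.0; y[4] = 0 + 0.5×1 = 0.5; y[5] = 0 + 0.5×2 = 1.0. So y = [3, 4, 2.5, 4.0, 0.5, 1.0]

[3, 4, 2.5, 4.0, 0.5, 1.0]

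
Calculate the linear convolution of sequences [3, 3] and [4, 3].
y[0] = 3×4 = 12; y[1] = 3×3 + 3×4 = 21; y[2] = 3×3 = 9

[12, 21, 9]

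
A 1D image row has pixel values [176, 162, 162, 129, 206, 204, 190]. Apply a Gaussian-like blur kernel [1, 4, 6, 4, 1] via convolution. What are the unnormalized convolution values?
Convolve image row [176, 162, 162, 129, 206, 204, 190] with kernel [1, 4, 6, 4, 1]: y[0] = 176×1 = 176; y[1] = 176×4 + 162×1 = 866; y[2] = 176×6 + 162×4 + 162×1 = 1866; y[3] = 176×4 + 162×6 + 162×4 + 129×1 = 2453; y[4] = 176×1 + 162×4 + 162×6 + 129×4 + 206×1 = 2518; y[5] = 162×1 + 162×4 + 129×6 + 206×4 + 204×1 = 2612; y[6] = 162×1 + 129×4 + 206×6 + 204×4 + 190×1 = 2920; y[7] = 129×1 + 206×4 + 204×6 + 190×4 = 2937; y[8] = 206×1 + 204×4 + 190×6 = 2162; y[9] = 204×1 + 190×4 = 964; y[10] = 190×1 = 190 → [176, 866, 1866, 2453, 2518, 2612, 2920, 2937, 2162, 964, 190]. Normalization factor = sum(kernel) = 16.

[176, 866, 1866, 2453, 2518, 2612, 2920, 2937, 2162, 964, 190]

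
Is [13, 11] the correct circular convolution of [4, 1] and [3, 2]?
Recompute circular convolution of [4, 1] and [3, 2]: y[0] = 4×3 + 1×2 = 14; y[1] = 4×2 + 1×3 = 11 → [14, 11]. Compare to given [13, 11]: they differ at index 0: given 13, correct 14, so answer: No

No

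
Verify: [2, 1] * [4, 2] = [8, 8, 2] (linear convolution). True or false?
Recompute linear convolution of [2, 1] and [4, 2]: y[0] = 2×4 = 8; y[1] = 2×2 + 1×4 = 8; y[2] = 1×2 = 2 → [8, 8, 2]. Given [8, 8, 2] matches, so answer: Yes

Yes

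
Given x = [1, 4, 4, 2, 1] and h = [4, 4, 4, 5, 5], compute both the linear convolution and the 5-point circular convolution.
Linear: y_lin[0] = 1×4 = 4; y_lin[1] = 1×4 + 4×4 = 20; y_lin[2] = 1×4 + 4×4 + 4×4 = 36; y_lin[3] = 1×5 + 4×4 + 4×4 + 2×4 = 45; y_lin[4] = 1×5 + 4×5 + 4×4 + 2×4 + 1×4 = 53; y_lin[5] = 4×5 + 4×5 + 2×4 + 1×4 = 52; y_lin[6] = 4×5 + 2×5 + 1×4 = 34; y_lin[7] = 2×5 + 1×5 = 15; y_lin[8] = 1×5 = 5 → [4, 20, 36, 45, 53, 52, 34, 15, 5]. Circular (length 5): y[0] = 1×4 + 4×5 + 4×5 + 2×4 + 1×4 = 56; y[1] = 1×4 + 4×4 + 4×5 + 2×5 + 1×4 = 54; y[2] = 1×4 + 4×4 + 4×4 + 2×5 + 1×5 = 51; y[3] = 1×5 + 4×4 + 4×4 + 2×4 + 1×5 = 50; y[4] = 1×5 + 4×5 + 4×4 + 2×4 + 1×4 = 53 → [56, 54, 51, 50, 53]

Linear: [4, 20, 36, 45, 53, 52, 34, 15, 5], Circular: [56, 54, 51, 50, 53]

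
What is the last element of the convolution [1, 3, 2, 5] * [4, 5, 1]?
Use y[k] = Σ_i a[i]·b[k-i] at k=5. y[5] = 5×1 = 5

5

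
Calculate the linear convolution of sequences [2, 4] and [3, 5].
y[0] = 2×3 = 6; y[1] = 2×5 + 4×3 = 22; y[2] = 4×5 = 20

[6, 22, 20]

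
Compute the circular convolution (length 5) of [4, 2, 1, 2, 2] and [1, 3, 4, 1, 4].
Use y[k] = Σ_j u[j]·v[(k-j) mod 5]. y[0] = 4×1 + 2×4 + 1×1 + 2×4 + 2×3 = 27; y[1] = 4×3 + 2×1 + 1×4 + 2×1 + 2×4 = 28; y[2] = 4×4 + 2×3 + 1×1 + 2×4 + 2×1 = 33; y[3] = 4×1 + 2×4 + 1×3 + 2×1 + 2×4 = 25; y[4] = 4×4 + 2×1 + 1×4 + 2×3 + 2×1 = 30. Result: [27, 28, 33, 25, 30]

[27, 28, 33, 25, 30]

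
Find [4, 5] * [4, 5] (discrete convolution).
y[0] = 4×4 = 16; y[1] = 4×5 + 5×4 = 40; y[2] = 5×5 = 25

[16, 40, 25]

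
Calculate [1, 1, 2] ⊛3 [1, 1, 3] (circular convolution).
Use y[k] = Σ_j u[j]·v[(k-j) mod 3]. y[0] = 1×1 + 1×3 + 2×1 = 6; y[1] = 1×1 + 1×1 + 2×3 = 8; y[2] = 1×3 + 1×1 + 2×1 = 6. Result: [6, 8, 6]

[6, 8, 6]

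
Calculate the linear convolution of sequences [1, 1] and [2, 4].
y[0] = 1×2 = 2; y[1] = 1×4 + 1×2 = 6; y[2] = 1×4 = 4

[2, 6, 4]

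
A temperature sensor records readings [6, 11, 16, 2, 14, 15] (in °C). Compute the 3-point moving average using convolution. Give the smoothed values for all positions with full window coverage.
3-point moving average kernel = [1, 1, 1]. Apply in 'valid' mode (full window coverage): avg[0] = (6 + 11 + 16) / 3 = 11.0; avg[1] = (11 + 16 + 2) / 3 = 9.67; avg[2] = (16 + 2 + 14) / 3 = 10.67; avg[3] = (2 + 14 + 15) / 3 = 10.33. Smoothed values: [11.0, 9.67, 10.67, 10.33]

[11.0, 9.67, 10.67, 10.33]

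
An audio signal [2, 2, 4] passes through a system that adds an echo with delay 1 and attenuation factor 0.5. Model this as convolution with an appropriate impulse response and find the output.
Direct-path + delayed-attenuated-path model → impulse response h = [1, 0.5] (1 at lag 0, 0.5 at lag 1). Output y[n] = x[n] + 0.5·x[n - 1] (with x[n] = 0 outside 0..2): y[0] = 2 + 0.5×0 = 2; y[1] = 2 + 0.5×2 = 3.0; y[2] = 4 + 0.5×2 = 5.0; y[3] = 0 + 0.5×4 = 2.0. So y = [2, 3.0, 5.0, 2.0]

[2, 3.0, 5.0, 2.0]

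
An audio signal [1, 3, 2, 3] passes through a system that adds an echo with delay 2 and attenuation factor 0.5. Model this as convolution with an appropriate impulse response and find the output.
Direct-path + delayed-attenuated-path model → impulse response h = [1, 0, 0.5] (1 at lag 0, 0.5 at lag 2). Output y[n] = x[n] + 0.5·x[n - 2] (with x[n] = 0 outside 0..3): y[0] = 1 + 0.5×0 = 1; y[1] = 3 + 0.5×0 = 3; y[2] = 2 + 0.5×1 = 2.5; y[3] = 3 + 0.5×3 = 4.5; y[4] = 0 + 0.5×2 = 1.0; y[5] = 0 + 0.5×3 = 1.5. So y = [1, 3, 2.5, 4.5, 1.0, 1.5]

[1, 3, 2.5, 4.5, 1.0, 1.5]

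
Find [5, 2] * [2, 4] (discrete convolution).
y[0] = 5×2 = 10; y[1] = 5×4 + 2×2 = 24; y[2] = 2×4 = 8

[10, 24, 8]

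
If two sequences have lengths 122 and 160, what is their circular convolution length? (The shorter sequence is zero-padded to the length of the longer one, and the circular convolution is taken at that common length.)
Circular convolution (zero-padding the shorter input) has length max(m, n) = max(122, 160) = 160

160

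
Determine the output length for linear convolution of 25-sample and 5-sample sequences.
Linear/full convolution length: m + n - 1 = 25 + 5 - 1 = 29

29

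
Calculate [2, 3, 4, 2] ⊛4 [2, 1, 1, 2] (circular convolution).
Use y[k] = Σ_j a[j]·b[(k-j) mod 4]. y[0] = 2×2 + 3×2 + 4×1 + 2×1 = 16; y[1] = 2×1 + 3×2 + 4×2 + 2×1 = 18; y[2] = 2×1 + 3×1 + 4×2 + 2×2 = 17; y[3] = 2×2 + 3×1 + 4×1 + 2×2 = 15. Result: [16, 18, 17, 15]

[16, 18, 17, 15]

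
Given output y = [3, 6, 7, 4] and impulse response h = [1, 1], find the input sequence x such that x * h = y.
Deconvolve y=[3, 6, 7, 4] by h=[1, 1]. Since h[0]=1, solve forward: x[0] = y[0] / 1 = 3; x[1] = (y[1] - 3×1) / 1 = 3; x[2] = (y[2] - 3×1) / 1 = 4. So x = [3, 3, 4]. Check by forward convolution: y[0] = 3×1 = 3; y[1] = 3×1 + 3×1 = 6; y[2] = 3×1 + 4×1 = 7; y[3] = 4×1 = 4

[3, 3, 4]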